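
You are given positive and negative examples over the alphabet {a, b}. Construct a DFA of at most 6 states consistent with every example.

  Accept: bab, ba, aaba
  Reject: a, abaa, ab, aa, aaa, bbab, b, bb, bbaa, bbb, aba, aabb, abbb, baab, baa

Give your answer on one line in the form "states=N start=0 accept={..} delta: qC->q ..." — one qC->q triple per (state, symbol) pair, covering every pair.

states=4 start=0 accept={3} delta: 0a->1 0b->2 1a->0 1b->0 2a->3 2b->0 3a->0 3b->3

State merging on the prefix tree: take the shortest (then alphabetical) example prefix whose next move is undefined and point that move at state 0, else 1, else 2, ...; a target is out if some Accept/Reject pair would then sit in one state with the same input left (inseparable). If every existing state is out, open a new one.
a: 0a undefined. 0a->0: no, ba/aba meet in 0 with "ba" left. Open state 1: 0a->1.
b: 0b undefined. 0b->0: no, bab/ab meet in 1 with "b" left. 0b->1: no, ba/aa meet in 1 with "a" left. Open state 2: 0b->2.
aa: 1a undefined. 1a->0: ok.
ab: 1b undefined. 1b->0: ok.
ba: 2a undefined. 2a->0: no, bab/b meet in 2. 2a->1: no, bab/abaa meet in 0. 2a->2: no, bab/bb meet in 2 with "b" left. Open state 3: 2a->3.
bb: 2b undefined. 2b->0: ok.
baa: 3a undefined. 3a->0: ok.
bab: 3b undefined. 3b->0: no, bab/abaa meet in 0. 3b->1: no, bab/a meet in 1. 3b->2: no, bab/b meet in 2. 3b->3: ok.
All examples now run through 4 states with every (state, symbol) defined. Accept strings end in {3}, Reject strings end in {0,1,2}; accept={3}.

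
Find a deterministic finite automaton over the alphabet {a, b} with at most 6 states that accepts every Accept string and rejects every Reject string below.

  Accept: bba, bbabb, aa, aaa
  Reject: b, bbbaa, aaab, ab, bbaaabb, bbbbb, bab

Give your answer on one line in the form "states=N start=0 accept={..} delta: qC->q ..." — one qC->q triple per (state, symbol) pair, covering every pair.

Fold the examples into a partial DFA from state 0: repeatedly fix the first undefined (state, symbol) met by the shortest-then-alphabetical prefix, trying targets in increasing order and rejecting any under which an Accept and a Reject string meet in one state with the same remainder; add a state when all current targets are rejected. Accepting states are where Accept strings end.
a: 0a undefined. 0a->0: ok.
b: 0b undefined. 0b->0: no, bba/b meet in 0. Open state 1: 0b->1.
ba: 1a undefined. 1a->0: ok.
bb: 1b undefined. 1b->0: no, bba/bbbaa meet in 0. 1b->1: no, bba/bbbaa meet in 0. Open state 2: 1b->2.
bba: 2a undefined. 2a->0: no, bbabb/bbaaabb meet in 2. 2a->1: no, bba/b meet in 1. 2a->2: no, bbabb/bbaaabb meet in 2 with "bb" left. Open state 3: 2a->3.
bbb: 2b undefined. 2b->0: no, aa/bbbaa meet in 0. 2b->1: no, aa/bbbaa meet in 0. 2b->2: ok.
bbaa: 3a undefined. 3a->0: no, aa/bbbaa meet in 0. 3a->1: ok.
bbab: 3b undefined. 3b->0: no, bbabb/b meet in 1. 3b->1: no, bbabb/bbaaabb meet in 2. 3b->2: no, bbabb/bbaaabb meet in 2. 3b->3: ok.
All examples now run through 4 states with every (state, symbol) defined. Accept strings end in {0,3}, Reject strings end in {1,2}; accept={0,3}.

states=4 start=0 accept={0,3} delta: 0a->0 0b->1 1a->0 1b->2 2a->3 2b->2 3a->1 3b->3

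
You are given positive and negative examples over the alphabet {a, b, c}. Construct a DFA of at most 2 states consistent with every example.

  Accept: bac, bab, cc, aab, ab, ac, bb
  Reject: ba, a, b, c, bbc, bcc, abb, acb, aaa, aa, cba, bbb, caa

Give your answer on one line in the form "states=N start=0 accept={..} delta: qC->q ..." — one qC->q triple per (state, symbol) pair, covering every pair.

states=2 start=0 accept={0} delta: 0a->1 0b->1 0c->1 1a->1 1b->0 1c->0

Grow the machine one transition at a time. Run the examples from 0; the earliest place one falls off (shortest prefix, ties alphabetical) gets sent to the lowest-numbered state that keeps every Accept/Reject pair distinguishable — a pair clashes when both reach the same state with identical unread suffix — and to a fresh state only if none does.
a: 0a undefined. 0a->0: no, aab/b meet in 0 with "b" left. Open state 1: 0a->1.
b: 0b undefined. 0b->0: no, cc/bcc meet in 0 with "cc" left. 0b->1: ok.
c: 0c undefined. 0c->0: no, cc/c meet in 0. 0c->1: ok.
aa: 1a undefined. 1a->0: no, bac/a meet in 1. 1a->1: ok.
ab: 1b undefined. 1b->0: ok.
ac: 1c undefined. 1c->0: ok.
All examples now run through 2 states with every (state, symbol) defined. Accept strings end in {0}, Reject strings end in {1}; accept={0}.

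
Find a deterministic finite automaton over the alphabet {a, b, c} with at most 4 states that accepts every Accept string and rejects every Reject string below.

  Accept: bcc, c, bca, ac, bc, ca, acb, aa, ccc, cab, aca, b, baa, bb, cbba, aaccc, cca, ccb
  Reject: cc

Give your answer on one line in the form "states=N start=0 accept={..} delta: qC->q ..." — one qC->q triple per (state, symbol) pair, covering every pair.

Grow the machine one transition at a time. Run the examples from 0; the earliest place one falls off (shortest prefix, ties alphabetical) gets sent to the lowest-numbered state that keeps every Accept/Reject pair distinguishable — a pair clashes when both reach the same state with identical unread suffix — and to a fresh state only if none does.
a: 0a undefined. 0a->0: ok.
b: 0b undefined. 0b->0: no, bcc/cc meet in 0 with "cc" left. Open state 1: 0b->1.
c: 0c undefined. 0c->0: no, c/cc meet in 0. 0c->1: no, bc/cc meet in 1 with "c" left. Open state 2: 0c->2.
ba: 1a undefined. 1a->0: ok.
bb: 1b undefined. 1b->0: ok.
bc: 1c undefined. 1c->0: ok.
ca: 2a undefined. 2a->0: ok.
cb: 2b undefined. 2b->0: ok.
cc: 2c undefined. 2c->0: no, bca/cc meet in 0. 2c->1: no, cab/cc meet in 1. 2c->2: no, bcc/cc meet in 2. Open state 3: 2c->3.
cca: 3a undefined. 3a->0: ok.
ccb: 3b undefined. 3b->0: ok.
ccc: 3c undefined. 3c->0: ok.
All examples now run through 4 states with every (state, symbol) defined. Accept strings end in {0,1,2}, Reject strings end in {3}; accept={0,1,2}.

states=4 start=0 accept={0,1,2} delta: 0a->0 0b->1 0c->2 1a->0 1b->0 1c->0 2a->0 2b->0 2c->3 3a->0 3b->0 3c->0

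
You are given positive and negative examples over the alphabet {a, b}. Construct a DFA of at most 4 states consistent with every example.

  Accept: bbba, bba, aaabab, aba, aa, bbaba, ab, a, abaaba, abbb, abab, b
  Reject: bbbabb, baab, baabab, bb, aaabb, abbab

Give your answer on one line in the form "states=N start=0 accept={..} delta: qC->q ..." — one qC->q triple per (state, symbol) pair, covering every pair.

State merging on the prefix tree: take the shortest (then alphabetical) example prefix whose next move is undefined and point that move at state 0, else 1, else 2, ...; a target is out if some Accept/Reject pair would then sit in one state with the same input left (inseparable). If every existing state is out, open a new one.
a: 0a undefined. 0a->0: ok.
b: 0b undefined. 0b->0: no, bbba/bbbabb meet in 0. Open state 1: 0b->1.
ba: 1a undefined. 1a->0: no, aaabab/baab meet in 1. 1a->1: no, aaabab/baab meet in 1 with "b" left. Open state 2: 1a->2.
bb: 1b undefined. 1b->0: no, bba/bb meet in 0. 1b->1: no, aaabab/abbab meet in 2 with "b" left. 1b->2: no, aba/bb meet in 2. Open state 3: 1b->3.
baa: 2a undefined. 2a->0: no, aaabab/baabab meet in 2 with "b" left. 2a->1: ok.
bba: 3a undefined. 3a->0: no, ab/baabab meet in 1. 3a->1: ok.
bbb: 3b undefined. 3b->0: ok.
abab: 2b undefined. 2b->0: ok.
All examples now run through 4 states with every (state, symbol) defined. Accept strings end in {0,1,2}, Reject strings end in {3}; accept={0,1,2}.

states=4 start=0 accept={0,1,2} delta: 0a->0 0b->1 1a->2 1b->3 2a->1 2b->0 3a->1 3b->0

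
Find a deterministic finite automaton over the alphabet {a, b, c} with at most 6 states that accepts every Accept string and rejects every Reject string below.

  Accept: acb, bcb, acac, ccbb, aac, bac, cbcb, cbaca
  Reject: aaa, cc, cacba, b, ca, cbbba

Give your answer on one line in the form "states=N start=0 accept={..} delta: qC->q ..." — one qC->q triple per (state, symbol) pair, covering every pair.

State merging on the prefix tree: take the shortest (then alphabetical) example prefix whose next move is undefined and point that move at state 0, else 1, else 2, ...; a target is out if some Accept/Reject pair would then sit in one state with the same input left (inseparable). If every existing state is out, open a new one.
a: 0a undefined. 0a->0: ok.
b: 0b undefined. 0b->0: ok.
c: 0c undefined. 0c->0: no, acb/aaa meet in 0. Open state 1: 0c->1.
ca: 1a undefined. 1a->0: ok.
cb: 1b undefined. 1b->0: no, acb/aaa meet in 0. 1b->1: no, cbaca/aaa meet in 0. Open state 2: 1b->2.
cc: 1c undefined. 1c->0: no, ccbb/aaa meet in 0. 1c->1: no, acac/cc meet in 1. 1c->2: no, acb/cc meet in 2. Open state 3: 1c->3.
cba: 2a undefined. 2a->0: no, cbaca/aaa meet in 0. 2a->1: no, acac/cacba meet in 1. 2a->2: no, acb/cacba meet in 2. 2a->3: ok.
cbb: 2b undefined. 2b->0: ok.
cbc: 2c undefined. 2c->0: no, cbcb/aaa meet in 0. 2c->1: ok.
ccb: 3b undefined. 3b->0: no, ccbb/aaa meet in 0. 3b->1: ok.
cbac: 3c undefined. 3c->0: no, cbaca/aaa meet in 0. 3c->1: no, cbaca/aaa meet in 0. 3c->2: no, cbaca/cc meet in 3. 3c->3: ok.
cbaca: 3a undefined. 3a->0: no, cbaca/aaa meet in 0. 3a->1: ok.
All examples now run through 4 states with every (state, symbol) defined. Accept strings end in {1,2}, Reject strings end in {0,3}; accept={1,2}.

states=4 start=0 accept={1,2} delta: 0a->0 0b->0 0c->1 1a->0 1b->2 1c->3 2a->3 2b->0 2c->1 3a->1 3b->1 3c->3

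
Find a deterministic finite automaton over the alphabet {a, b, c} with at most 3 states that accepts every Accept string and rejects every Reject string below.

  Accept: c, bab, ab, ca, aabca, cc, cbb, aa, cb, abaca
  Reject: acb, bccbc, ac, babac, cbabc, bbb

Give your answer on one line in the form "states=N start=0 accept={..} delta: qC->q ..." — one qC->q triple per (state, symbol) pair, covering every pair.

states=3 start=0 accept={1,2} delta: 0a->1 0b->0 0c->2 1a->1 1b->1 1c->0 2a->1 2b->1 2c->1

State merging on the prefix tree: take the shortest (then alphabetical) example prefix whose next move is undefined and point that move at state 0, else 1, else 2, ...; a target is out if some Accept/Reject pair would then sit in one state with the same input left (inseparable). If every existing state is out, open a new one.
a: 0a undefined. 0a->0: no, c/ac meet in 0 with "c" left. Open state 1: 0a->1.
b: 0b undefined. 0b->0: ok.
c: 0c undefined. 0c->0: no, c/bccbc meet in 0. 0c->1: no, cc/ac meet in 1 with "c" left. Open state 2: 0c->2.
aa: 1a undefined. 1a->0: no, aa/bbb meet in 0. 1a->1: ok.
ab: 1b undefined. 1b->0: no, bab/bbb meet in 0. 1b->1: ok.
ac: 1c undefined. 1c->0: ok.
ca: 2a undefined. 2a->0: no, ca/acb meet in 0. 2a->1: ok.
cb: 2b undefined. 2b->0: no, cbb/acb meet in 0. 2b->1: ok.
cc: 2c undefined. 2c->0: no, c/bccbc meet in 2. 2c->1: ok.
All examples now run through 3 states with every (state, symbol) defined. Accept strings end in {1,2}, Reject strings end in {0}; accept={1,2}.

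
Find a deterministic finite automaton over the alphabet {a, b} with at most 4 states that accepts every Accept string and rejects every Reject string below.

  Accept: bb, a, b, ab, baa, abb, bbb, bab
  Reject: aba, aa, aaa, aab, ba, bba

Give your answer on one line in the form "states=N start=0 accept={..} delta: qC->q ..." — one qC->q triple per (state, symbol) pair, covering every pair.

states=4 start=0 accept={1,2} delta: 0a->1 0b->2 1a->3 1b->1 2a->0 2b->1 3a->0 3b->0

Fold the examples into a partial DFA from state 0: repeatedly fix the first undefined (state, symbol) met by the shortest-then-alphabetical prefix, trying targets in increasing order and rejecting any under which an Accept and a Reject string meet in one state with the same remainder; add a state when all current targets are rejected. Accepting states are where Accept strings end.
a: 0a undefined. 0a->0: no, a/aa meet in 0. Open state 1: 0a->1.
b: 0b undefined. 0b->0: no, a/ba meet in 1. 0b->1: no, baa/aaa meet in 1 with "aa" left. Open state 2: 0b->2.
aa: 1a undefined. 1a->0: no, a/aaa meet in 1. 1a->1: no, a/aa meet in 1. 1a->2: no, bb/aab meet in 2 with "b" left. Open state 3: 1a->3.
ab: 1b undefined. 1b->0: no, a/aba meet in 1. 1b->1: ok.
ba: 2a undefined. 2a->0: ok.
bb: 2b undefined. 2b->0: no, bb/ba meet in 0. 2b->1: ok.
aaa: 3a undefined. 3a->0: ok.
aab: 3b undefined. 3b->0: ok.
All examples now run through 4 states with every (state, symbol) defined. Accept strings end in {1,2}, Reject strings end in {0,3}; accept={1,2}.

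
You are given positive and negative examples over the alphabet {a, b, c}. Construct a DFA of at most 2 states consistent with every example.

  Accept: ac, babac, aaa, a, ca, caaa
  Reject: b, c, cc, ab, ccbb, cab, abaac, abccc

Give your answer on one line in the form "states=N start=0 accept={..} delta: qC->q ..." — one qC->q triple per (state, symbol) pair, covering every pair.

Grow the machine one transition at a time. Run the examples from 0; the earliest place one falls off (shortest prefix, ties alphabetical) gets sent to the lowest-numbered state that keeps every Accept/Reject pair distinguishable — a pair clashes when both reach the same state with identical unread suffix — and to a fresh state only if none does.
a: 0a undefined. 0a->0: no, ac/c meet in 0 with "c" left. Open state 1: 0a->1.
b: 0b undefined. 0b->0: ok.
c: 0c undefined. 0c->0: ok.
aa: 1a undefined. 1a->0: ok.
ab: 1b undefined. 1b->0: ok.
ac: 1c undefined. 1c->0: no, ac/b meet in 0. 1c->1: ok.
All examples now run through 2 states with every (state, symbol) defined. Accept strings end in {1}, Reject strings end in {0}; accept={1}.

states=2 start=0 accept={1} delta: 0a->1 0b->0 0c->0 1a->0 1b->0 1c->1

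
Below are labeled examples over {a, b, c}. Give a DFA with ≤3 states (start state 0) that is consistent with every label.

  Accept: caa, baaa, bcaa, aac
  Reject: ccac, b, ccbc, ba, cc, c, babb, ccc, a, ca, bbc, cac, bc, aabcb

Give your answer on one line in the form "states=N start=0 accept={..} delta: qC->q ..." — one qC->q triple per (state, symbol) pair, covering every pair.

Fold the examples into a partial DFA from state 0: repeatedly fix the first undefined (state, symbol) met by the shortest-then-alphabetical prefix, trying targets in increasing order and rejecting any under which an Accept and a Reject string meet in one state with the same remainder; add a state when all current targets are rejected. Accepting states are where Accept strings end.
a: 0a undefined. 0a->0: no, aac/c meet in 0 with "c" left. Open state 1: 0a->1.
b: 0b undefined. 0b->0: ok.
c: 0c undefined. 0c->0: ok.
aa: 1a undefined. 1a->0: no, caa/b meet in 0. 1a->1: no, caa/ba meet in 1. Open state 2: 1a->2.
aab: 2b undefined. 2b->0: ok.
aac: 2c undefined. 2c->0: no, aac/b meet in 0. 2c->1: no, aac/ba meet in 1. 2c->2: ok.
bab: 1b undefined. 1b->0: ok.
cac: 1c undefined. 1c->0: ok.
baaa: 2a undefined. 2a->0: no, baaa/ccac meet in 0. 2a->1: no, baaa/ba meet in 1. 2a->2: ok.
All examples now run through 3 states with every (state, symbol) defined. Accept strings end in {2}, Reject strings end in {0,1}; accept={2}.

states=3 start=0 accept={2} delta: 0a->1 0b->0 0c->0 1a->2 1b->0 1c->0 2a->2 2b->0 2c->2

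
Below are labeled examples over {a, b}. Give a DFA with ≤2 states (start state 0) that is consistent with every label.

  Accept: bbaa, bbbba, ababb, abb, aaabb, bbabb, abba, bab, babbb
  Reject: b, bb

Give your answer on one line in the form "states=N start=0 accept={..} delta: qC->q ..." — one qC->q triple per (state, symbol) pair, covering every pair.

states=2 start=0 accept={1} delta: 0a->1 0b->0 1a->1 1b->1

Fold the examples into a partial DFA from state 0: repeatedly fix the first undefined (state, symbol) met by the shortest-then-alphabetical prefix, trying targets in increasing order and rejecting any under which an Accept and a Reject string meet in one state with the same remainder; add a state when all current targets are rejected. Accepting states are where Accept strings end.
a: 0a undefined. 0a->0: no, abb/bb meet in 0 with "bb" left. Open state 1: 0a->1.
b: 0b undefined. 0b->0: ok.
aa: 1a undefined. 1a->0: no, bbaa/b meet in 0. 1a->1: ok.
ab: 1b undefined. 1b->0: no, ababb/b meet in 0. 1b->1: ok.
All examples now run through 2 states with every (state, symbol) defined. Accept strings end in {1}, Reject strings end in {0}; accept={1}.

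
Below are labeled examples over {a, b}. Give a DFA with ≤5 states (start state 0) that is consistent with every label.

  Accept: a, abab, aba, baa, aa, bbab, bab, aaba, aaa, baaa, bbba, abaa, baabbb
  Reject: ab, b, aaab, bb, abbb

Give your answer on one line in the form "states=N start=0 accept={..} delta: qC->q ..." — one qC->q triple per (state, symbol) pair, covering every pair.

Grow the machine one transition at a time. Run the examples from 0; the earliest place one falls off (shortest prefix, ties alphabetical) gets sent to the lowest-numbered state that keeps every Accept/Reject pair distinguishable — a pair clashes when both reach the same state with identical unread suffix — and to a fresh state only if none does.
a: 0a undefined. 0a->0: ok.
b: 0b undefined. 0b->0: no, a/ab meet in 0. Open state 1: 0b->1.
ba: 1a undefined. 1a->0: no, abab/ab meet in 1. 1a->1: no, abab/bb meet in 1 with "b" left. Open state 2: 1a->2.
bb: 1b undefined. 1b->0: no, a/bb meet in 0. 1b->1: ok.
baa: 2a undefined. 2a->0: no, baabbb/ab meet in 1. 2a->1: no, baa/ab meet in 1. 2a->2: ok.
bab: 2b undefined. 2b->0: no, baabbb/ab meet in 1. 2b->1: no, abab/ab meet in 1. 2b->2: ok.
All examples now run through 3 states with every (state, symbol) defined. Accept strings end in {0,2}, Reject strings end in {1}; accept={0,2}.

states=3 start=0 accept={0,2} delta: 0a->0 0b->1 1a->2 1b->1 2a->2 2b->2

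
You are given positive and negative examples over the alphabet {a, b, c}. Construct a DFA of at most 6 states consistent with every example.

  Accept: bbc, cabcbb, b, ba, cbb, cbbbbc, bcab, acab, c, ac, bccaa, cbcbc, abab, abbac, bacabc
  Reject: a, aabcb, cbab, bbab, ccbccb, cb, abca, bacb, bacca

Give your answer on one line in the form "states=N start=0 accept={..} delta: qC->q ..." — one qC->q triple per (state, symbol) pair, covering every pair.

Fold the examples into a partial DFA from state 0: repeatedly fix the first undefined (state, symbol) met by the shortest-then-alphabetical prefix, trying targets in increasing order and rejecting any under which an Accept and a Reject string meet in one state with the same remainder; add a state when all current targets are rejected. Accepting states are where Accept strings end.
a: 0a undefined. 0a->0: ok.
b: 0b undefined. 0b->0: no, b/a meet in 0. Open state 1: 0b->1.
c: 0c undefined. 0c->0: no, b/cb meet in 1. 0c->1: ok.
ba: 1a undefined. 1a->0: no, ba/a meet in 0. 1a->1: no, acab/cb meet in 1 with "b" left. Open state 2: 1a->2.
bb: 1b undefined. 1b->0: no, bbc/cbab meet in 1. 1b->1: no, b/cb meet in 1. 1b->2: no, ba/cb meet in 2. Open state 3: 1b->3.
bc: 1c undefined. 1c->0: no, b/aabcb meet in 1. 1c->1: no, ba/abca meet in 2. 1c->2: no, acab/aabcb meet in 2 with "b" left. 1c->3: no, cbb/aabcb meet in 3 with "b" left. Open state 4: 1c->4.
bac: 2c undefined. 2c->0: no, b/bacb meet in 1. 2c->1: ok.
bba: 3a undefined. 3a->0: no, b/cbab meet in 1. 3a->1: ok.
bbc: 3c undefined. 3c->0: no, bbc/a meet in 0. 3c->1: ok.
bca: 4a undefined. 4a->0: ok.
bcc: 4c undefined. 4c->0: no, bccaa/a meet in 0. 4c->1: ok.
cab: 2b undefined. 2b->0: no, acab/a meet in 0. 2b->1: ok.
cbb: 3b undefined. 3b->0: no, cbb/a meet in 0. 3b->1: ok.
ccb: 4b undefined. 4b->0: ok.
bccaa: 2a undefined. 2a->0: no, bccaa/a meet in 0. 2a->1: ok.
All examples now run through 5 states with every (state, symbol) defined. Accept strings end in {1,2,4}, Reject strings end in {0,3}; accept={1,2,4}.

states=5 start=0 accept={1,2,4} delta: 0a->0 0b->1 0c->1 1a->2 1b->3 1c->4 2a->1 2b->1 2c->1 3a->1 3b->1 3c->1 4a->0 4b->0 4c->1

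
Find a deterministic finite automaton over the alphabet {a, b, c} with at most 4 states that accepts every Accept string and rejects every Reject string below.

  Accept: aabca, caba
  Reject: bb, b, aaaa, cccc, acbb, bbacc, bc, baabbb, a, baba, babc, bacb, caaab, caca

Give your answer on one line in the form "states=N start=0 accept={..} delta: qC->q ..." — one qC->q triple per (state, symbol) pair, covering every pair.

Grow the machine one transition at a time. Run the examples from 0; the earliest place one falls off (shortest prefix, ties alphabetical) gets sent to the lowest-numbered state that keeps every Accept/Reject pair distinguishable — a pair clashes when both reach the same state with identical unread suffix — and to a fresh state only if none does.
a: 0a undefined. 0a->0: ok.
b: 0b undefined. 0b->0: ok.
c: 0c undefined. 0c->0: no, aabca/bb meet in 0. Open state 1: 0c->1.
ca: 1a undefined. 1a->0: no, aabca/bb meet in 0. 1a->1: no, aabca/bc meet in 1. Open state 2: 1a->2.
cc: 1c undefined. 1c->0: ok.
acb: 1b undefined. 1b->0: ok.
caa: 2a undefined. 2a->0: ok.
cab: 2b undefined. 2b->0: no, caba/bb meet in 0. 2b->1: ok.
cac: 2c undefined. 2c->0: ok.
All examples now run through 3 states with every (state, symbol) defined. Accept strings end in {2}, Reject strings end in {0,1}; accept={2}.

states=3 start=0 accept={2} delta: 0a->0 0b->0 0c->1 1a->2 1b->0 1c->0 2a->0 2b->1 2c->0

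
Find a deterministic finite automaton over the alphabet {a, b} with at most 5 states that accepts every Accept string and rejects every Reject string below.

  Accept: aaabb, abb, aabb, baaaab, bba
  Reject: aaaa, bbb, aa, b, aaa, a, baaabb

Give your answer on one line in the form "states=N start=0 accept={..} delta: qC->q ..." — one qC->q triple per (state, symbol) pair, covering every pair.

states=3 start=0 accept={2} delta: 0a->0 0b->1 1a->1 1b->2 2a->2 2b->0

State merging on the prefix tree: take the shortest (then alphabetical) example prefix whose next move is undefined and point that move at state 0, else 1, else 2, ...; a target is out if some Accept/Reject pair would then sit in one state with the same input left (inseparable). If every existing state is out, open a new one.
a: 0a undefined. 0a->0: ok.
b: 0b undefined. 0b->0: no, aaabb/aaaa meet in 0. Open state 1: 0b->1.
ba: 1a undefined. 1a->0: no, aaabb/baaabb meet in 1 with "b" left. 1a->1: ok.
bb: 1b undefined. 1b->0: no, aaabb/aaaa meet in 0. 1b->1: no, aaabb/bbb meet in 1. Open state 2: 1b->2.
bba: 2a undefined. 2a->0: no, bba/aaaa meet in 0. 2a->1: no, bba/b meet in 1. 2a->2: ok.
bbb: 2b undefined. 2b->0: ok.
All examples now run through 3 states with every (state, symbol) defined. Accept strings end in {2}, Reject strings end in {0,1}; accept={2}.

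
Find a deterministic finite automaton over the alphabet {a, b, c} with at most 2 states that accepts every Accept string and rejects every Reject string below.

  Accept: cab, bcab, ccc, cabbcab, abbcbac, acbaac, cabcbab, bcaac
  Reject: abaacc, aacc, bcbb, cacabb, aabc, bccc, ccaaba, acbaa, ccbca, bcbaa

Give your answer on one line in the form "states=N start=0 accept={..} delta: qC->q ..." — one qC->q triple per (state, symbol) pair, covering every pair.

states=2 start=0 accept={1} delta: 0a->0 0b->1 0c->1 1a->0 1b->0 1c->0

Fold the examples into a partial DFA from state 0: repeatedly fix the first undefined (state, symbol) met by the shortest-then-alphabetical prefix, trying targets in increasing order and rejecting any under which an Accept and a Reject string meet in one state with the same remainder; add a state when all current targets are rejected. Accepting states are where Accept strings end.
a: 0a undefined. 0a->0: ok.
b: 0b undefined. 0b->0: no, ccc/bccc meet in 0 with "ccc" left. Open state 1: 0b->1.
c: 0c undefined. 0c->0: no, ccc/aacc meet in 0. 0c->1: ok.
bc: 1c undefined. 1c->0: ok.
ca: 1a undefined. 1a->0: ok.
abb: 1b undefined. 1b->0: ok.
All examples now run through 2 states with every (state, symbol) defined. Accept strings end in {1}, Reject strings end in {0}; accept={1}.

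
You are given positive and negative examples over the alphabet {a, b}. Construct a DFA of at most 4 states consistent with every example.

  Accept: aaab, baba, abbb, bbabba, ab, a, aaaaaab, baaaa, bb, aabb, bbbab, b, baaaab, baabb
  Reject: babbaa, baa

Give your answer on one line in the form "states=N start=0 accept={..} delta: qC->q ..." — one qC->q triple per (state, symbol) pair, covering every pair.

Fold the examples into a partial DFA from state 0: repeatedly fix the first undefined (state, symbol) met by the shortest-then-alphabetical prefix, trying targets in increasing order and rejecting any under which an Accept and a Reject string meet in one state with the same remainder; add a state when all current targets are rejected. Accepting states are where Accept strings end.
a: 0a undefined. 0a->0: ok.
b: 0b undefined. 0b->0: no, aaab/babbaa meet in 0. Open state 1: 0b->1.
ba: 1a undefined. 1a->0: no, baba/baa meet in 0. 1a->1: no, aaab/baa meet in 1. Open state 2: 1a->2.
bb: 1b undefined. 1b->0: ok.
baa: 2a undefined. 2a->0: no, bbabba/baa meet in 0. 2a->1: no, aaab/baa meet in 1. 2a->2: no, baaaa/baa meet in 2. Open state 3: 2a->3.
bab: 2b undefined. 2b->0: ok.
baaa: 3a undefined. 3a->0: ok.
baab: 3b undefined. 3b->0: ok.
All examples now run through 4 states with every (state, symbol) defined. Accept strings end in {0,1}, Reject strings end in {3}; accept={0,1}.

states=4 start=0 accept={0,1} delta: 0a->0 0b->1 1a->2 1b->0 2a->3 2b->0 3a->0 3b->0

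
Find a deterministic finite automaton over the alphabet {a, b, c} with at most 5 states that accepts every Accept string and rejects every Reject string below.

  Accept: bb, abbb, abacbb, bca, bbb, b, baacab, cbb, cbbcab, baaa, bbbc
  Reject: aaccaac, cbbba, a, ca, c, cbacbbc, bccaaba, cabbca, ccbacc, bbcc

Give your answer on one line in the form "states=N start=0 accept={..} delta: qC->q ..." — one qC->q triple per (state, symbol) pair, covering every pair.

State merging on the prefix tree: take the shortest (then alphabetical) example prefix whose next move is undefined and point that move at state 0, else 1, else 2, ...; a target is out if some Accept/Reject pair would then sit in one state with the same input left (inseparable). If every existing state is out, open a new one.
a: 0a undefined. 0a->0: ok.
b: 0b undefined. 0b->0: no, bb/a meet in 0. Open state 1: 0b->1.
c: 0c undefined. 0c->0: ok.
ba: 1a undefined. 1a->0: no, baaa/aaccaac meet in 0. 1a->1: ok.
bb: 1b undefined. 1b->0: no, bb/aaccaac meet in 0. 1b->1: no, bb/cbbba meet in 1. Open state 2: 1b->2.
bc: 1c undefined. 1c->0: no, bca/aaccaac meet in 0. 1c->1: no, bca/ccbacc meet in 1. 1c->2: ok.
bbb: 2b undefined. 2b->0: no, bb/cbacbbc meet in 2. 2b->1: no, abbb/cbbba meet in 1. 2b->2: no, bca/cbbba meet in 2 with "a" left. Open state 3: 2b->3.
bbc: 2c undefined. 2c->0: no, b/bccaaba meet in 1. 2c->1: no, bb/bbcc meet in 2. 2c->2: no, bb/ccbacc meet in 2. 2c->3: no, abbb/ccbacc meet in 3. Open state 4: 2c->4.
bca: 2a undefined. 2a->0: no, bca/aaccaac meet in 0. 2a->1: ok.
bbbc: 3c undefined. 3c->0: no, bbbc/aaccaac meet in 0. 3c->1: ok.
bbcc: 4c undefined. 4c->0: ok.
bcca: 4a undefined. 4a->0: no, bca/bccaaba meet in 1. 4a->1: no, bca/bccaaba meet in 1. 4a->2: no, bb/cabbca meet in 2. 4a->3: no, abbb/cabbca meet in 3. 4a->4: ok.
cbbba: 3a undefined. 3a->0: ok.
abacbb: 3b undefined. 3b->0: no, abacbb/aaccaac meet in 0. 3b->1: no, bb/cbacbbc meet in 2. 3b->2: ok.
bccaab: 4b undefined. 4b->0: no, cbbcab/aaccaac meet in 0. 4b->1: no, bca/bccaaba meet in 1. 4b->2: no, bca/bccaaba meet in 1. 4b->3: ok.
All examples now run through 5 states with every (state, symbol) defined. Accept strings end in {1,2,3}, Reject strings end in {0,4}; accept={1,2,3}.

states=5 start=0 accept={1,2,3} delta: 0a->0 0b->1 0c->0 1a->1 1b->2 1c->2 2a->1 2b->3 2c->4 3a->0 3b->2 3c->1 4a->4 4b->3 4c->0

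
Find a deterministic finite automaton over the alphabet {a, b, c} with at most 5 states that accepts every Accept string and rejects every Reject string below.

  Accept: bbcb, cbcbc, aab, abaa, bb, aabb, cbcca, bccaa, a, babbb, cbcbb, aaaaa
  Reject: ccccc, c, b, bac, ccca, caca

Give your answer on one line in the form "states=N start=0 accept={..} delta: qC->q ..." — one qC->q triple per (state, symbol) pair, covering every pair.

Grow the machine one transition at a time. Run the examples from 0; the earliest place one falls off (shortest prefix, ties alphabetical) gets sent to the lowest-numbered state that keeps every Accept/Reject pair distinguishable — a pair clashes when both reach the same state with identical unread suffix — and to a fresh state only if none does.
a: 0a undefined. 0a->0: no, aab/b meet in 0 with "b" left. Open state 1: 0a->1.
b: 0b undefined. 0b->0: no, bb/b meet in 0. 0b->1: no, a/b meet in 1. Open state 2: 0b->2.
c: 0c undefined. 0c->0: no, a/ccca meet in 1. 0c->1: no, a/c meet in 1. 0c->2: ok.
aa: 1a undefined. 1a->0: no, aab/c meet in 2. 1a->1: ok.
ab: 1b undefined. 1b->0: no, aabb/c meet in 2. 1b->1: ok.
ba: 2a undefined. 2a->0: ok.
bb: 2b undefined. 2b->0: no, bbcb/caca meet in 0. 2b->1: ok.
bc: 2c undefined. 2c->0: ok.
bbc: 1c undefined. 1c->0: no, bbcb/ccccc meet in 2. 1c->1: ok.
All examples now run through 3 states with every (state, symbol) defined. Accept strings end in {1}, Reject strings end in {0,2}; accept={1}.

states=3 start=0 accept={1} delta: 0a->1 0b->2 0c->2 1a->1 1b->1 1c->1 2a->0 2b->1 2c->0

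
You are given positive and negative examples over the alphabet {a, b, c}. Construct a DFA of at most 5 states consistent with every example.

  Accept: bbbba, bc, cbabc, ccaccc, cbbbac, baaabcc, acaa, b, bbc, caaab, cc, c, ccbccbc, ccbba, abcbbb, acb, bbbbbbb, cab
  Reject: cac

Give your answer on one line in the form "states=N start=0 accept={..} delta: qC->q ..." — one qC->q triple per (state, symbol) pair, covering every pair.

states=3 start=0 accept={0,1} delta: 0a->0 0b->0 0c->1 1a->2 1b->0 1c->0 2a->0 2b->0 2c->2

Grow the machine one transition at a time. Run the examples from 0; the earliest place one falls off (shortest prefix, ties alphabetical) gets sent to the lowest-numbered state that keeps every Accept/Reject pair distinguishable — a pair clashes when both reach the same state with identical unread suffix — and to a fresh state only if none does.
a: 0a undefined. 0a->0: ok.
b: 0b undefined. 0b->0: ok.
c: 0c undefined. 0c->0: no, bbbba/cac meet in 0. Open state 1: 0c->1.
ca: 1a undefined. 1a->0: no, bc/cac meet in 1. 1a->1: no, baaabcc/cac meet in 1 with "c" left. Open state 2: 1a->2.
cb: 1b undefined. 1b->0: ok.
cc: 1c undefined. 1c->0: ok.
caa: 2a undefined. 2a->0: ok.
cab: 2b undefined. 2b->0: ok.
cac: 2c undefined. 2c->0: no, bbbba/cac meet in 0. 2c->1: no, bc/cac meet in 1. 2c->2: ok.
All examples now run through 3 states with every (state, symbol) defined. Accept strings end in {0,1}, Reject strings end in {2}; accept={0,1}.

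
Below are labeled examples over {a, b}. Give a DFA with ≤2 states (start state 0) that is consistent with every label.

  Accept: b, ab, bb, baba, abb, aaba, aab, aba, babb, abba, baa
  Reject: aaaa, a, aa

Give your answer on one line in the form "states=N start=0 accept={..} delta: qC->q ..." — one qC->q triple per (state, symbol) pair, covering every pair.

states=2 start=0 accept={1} delta: 0a->0 0b->1 1a->1 1b->1

State merging on the prefix tree: take the shortest (then alphabetical) example prefix whose next move is undefined and point that move at state 0, else 1, else 2, ...; a target is out if some Accept/Reject pair would then sit in one state with the same input left (inseparable). If every existing state is out, open a new one.
a: 0a undefined. 0a->0: ok.
b: 0b undefined. 0b->0: no, b/aaaa meet in 0. Open state 1: 0b->1.
ba: 1a undefined. 1a->0: no, baba/aaaa meet in 0. 1a->1: ok.
bb: 1b undefined. 1b->0: no, bb/aaaa meet in 0. 1b->1: ok.
All examples now run through 2 states with every (state, symbol) defined. Accept strings end in {1}, Reject strings end in {0}; accept={1}.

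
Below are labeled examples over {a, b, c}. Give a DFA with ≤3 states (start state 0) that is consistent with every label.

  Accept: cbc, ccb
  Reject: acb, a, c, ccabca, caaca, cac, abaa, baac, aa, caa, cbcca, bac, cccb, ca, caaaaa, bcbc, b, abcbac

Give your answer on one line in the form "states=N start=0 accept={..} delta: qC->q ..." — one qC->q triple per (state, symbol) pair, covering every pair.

State merging on the prefix tree: take the shortest (then alphabetical) example prefix whose next move is undefined and point that move at state 0, else 1, else 2, ...; a target is out if some Accept/Reject pair would then sit in one state with the same input left (inseparable). If every existing state is out, open a new one.
a: 0a undefined. 0a->0: ok.
b: 0b undefined. 0b->0: no, cbc/bcbc meet in 0 with "cbc" left. Open state 1: 0b->1.
c: 0c undefined. 0c->0: no, ccb/acb meet in 1. 0c->1: ok.
ba: 1a undefined. 1a->0: ok.
bc: 1c undefined. 1c->0: no, ccb/c meet in 1. 1c->1: no, cbc/bcbc meet in 1 with "bc" left. Open state 2: 1c->2.
cb: 1b undefined. 1b->0: no, cbc/c meet in 1. 1b->1: ok.
bcb: 2b undefined. 2b->0: no, ccb/a meet in 0. 2b->1: no, cbc/bcbc meet in 2. 2b->2: ok.
cca: 2a undefined. 2a->0: ok.
ccc: 2c undefined. 2c->0: ok.
All examples now run through 3 states with every (state, symbol) defined. Accept strings end in {2}, Reject strings end in {0,1}; accept={2}.

states=3 start=0 accept={2} delta: 0a->0 0b->1 0c->1 1a->0 1b->1 1c->2 2a->0 2b->2 2c->0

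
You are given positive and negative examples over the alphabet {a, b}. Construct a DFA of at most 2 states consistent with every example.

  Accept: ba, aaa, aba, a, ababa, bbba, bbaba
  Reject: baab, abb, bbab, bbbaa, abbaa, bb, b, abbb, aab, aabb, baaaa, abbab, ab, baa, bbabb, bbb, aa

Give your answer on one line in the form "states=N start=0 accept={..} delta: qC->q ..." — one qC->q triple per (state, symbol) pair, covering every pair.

states=2 start=0 accept={1} delta: 0a->1 0b->0 1a->0 1b->0

Grow the machine one transition at a time. Run the examples from 0; the earliest place one falls off (shortest prefix, ties alphabetical) gets sent to the lowest-numbered state that keeps every Accept/Reject pair distinguishable — a pair clashes when both reach the same state with identical unread suffix — and to a fresh state only if none does.
a: 0a undefined. 0a->0: no, aaa/aa meet in 0. Open state 1: 0a->1.
b: 0b undefined. 0b->0: ok.
aa: 1a undefined. 1a->0: ok.
ab: 1b undefined. 1b->0: ok.
All examples now run through 2 states with every (state, symbol) defined. Accept strings end in {1}, Reject strings end in {0}; accept={1}.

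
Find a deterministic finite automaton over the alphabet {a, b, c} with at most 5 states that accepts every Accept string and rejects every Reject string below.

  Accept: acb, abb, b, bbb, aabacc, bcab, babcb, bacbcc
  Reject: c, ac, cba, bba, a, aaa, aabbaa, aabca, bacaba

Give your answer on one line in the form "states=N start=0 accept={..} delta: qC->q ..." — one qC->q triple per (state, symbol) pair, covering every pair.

Fold the examples into a partial DFA from state 0: repeatedly fix the first undefined (state, symbol) met by the shortest-then-alphabetical prefix, trying targets in increasing order and rejecting any under which an Accept and a Reject string meet in one state with the same remainder; add a state when all current targets are rejected. Accepting states are where Accept strings end.
a: 0a undefined. 0a->0: ok.
b: 0b undefined. 0b->0: no, abb/bba meet in 0. Open state 1: 0b->1.
c: 0c undefined. 0c->0: ok.
ba: 1a undefined. 1a->0: no, aabacc/c meet in 0. 1a->1: no, acb/cba meet in 1. Open state 2: 1a->2.
bb: 1b undefined. 1b->0: no, abb/c meet in 0. 1b->1: ok.
bc: 1c undefined. 1c->0: ok.
bab: 2b undefined. 2b->0: ok.
bac: 2c undefined. 2c->0: no, aabacc/c meet in 0. 2c->1: no, aabacc/c meet in 0. 2c->2: no, aabacc/cba meet in 2. Open state 3: 2c->3.
baca: 3a undefined. 3a->0: ok.
bacb: 3b undefined. 3b->0: no, bacbcc/c meet in 0. 3b->1: no, bacbcc/c meet in 0. 3b->2: ok.
aabacc: 3c undefined. 3c->0: no, aabacc/c meet in 0. 3c->1: ok.
aabbaa: 2a undefined. 2a->0: ok.
All examples now run through 4 states with every (state, symbol) defined. Accept strings end in {1}, Reject strings end in {0,2}; accept={1}.

states=4 start=0 accept={1} delta: 0a->0 0b->1 0c->0 1a->2 1b->1 1c->0 2a->0 2b->0 2c->3 3a->0 3b->2 3c->1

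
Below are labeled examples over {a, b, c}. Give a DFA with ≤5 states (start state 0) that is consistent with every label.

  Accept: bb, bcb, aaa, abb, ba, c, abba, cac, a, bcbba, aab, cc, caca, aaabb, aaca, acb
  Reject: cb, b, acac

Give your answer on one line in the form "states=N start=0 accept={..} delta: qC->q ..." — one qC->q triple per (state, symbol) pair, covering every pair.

states=4 start=0 accept={0,1,3} delta: 0a->1 0b->2 0c->0 1a->1 1b->1 1c->3 2a->0 2b->0 2c->1 3a->3 3b->0 3c->2

Fold the examples into a partial DFA from state 0: repeatedly fix the first undefined (state, symbol) met by the shortest-then-alphabetical prefix, trying targets in increasing order and rejecting any under which an Accept and a Reject string meet in one state with the same remainder; add a state when all current targets are rejected. Accepting states are where Accept strings end.
a: 0a undefined. 0a->0: no, cac/acac meet in 0 with "cac" left. Open state 1: 0a->1.
b: 0b undefined. 0b->0: no, bb/b meet in 0. 0b->1: no, a/b meet in 1. Open state 2: 0b->2.
c: 0c undefined. 0c->0: ok.
aa: 1a undefined. 1a->0: no, aab/cb meet in 2. 1a->1: ok.
ab: 1b undefined. 1b->0: no, abb/cb meet in 2. 1b->1: ok.
ac: 1c undefined. 1c->0: no, c/acac meet in 0. 1c->1: no, aaa/acac meet in 1. 1c->2: no, cac/cb meet in 2. Open state 3: 1c->3.
ba: 2a undefined. 2a->0: ok.
bb: 2b undefined. 2b->0: ok.
bc: 2c undefined. 2c->0: no, bcb/cb meet in 2. 2c->1: ok.
aca: 3a undefined. 3a->0: no, bb/acac meet in 0. 3a->1: no, cac/acac meet in 3. 3a->2: no, bcb/acac meet in 1. 3a->3: ok.
acb: 3b undefined. 3b->0: ok.
acac: 3c undefined. 3c->0: no, bb/acac meet in 0. 3c->1: no, bcb/acac meet in 1. 3c->2: ok.
All examples now run through 4 states with every (state, symbol) defined. Accept strings end in {0,1,3}, Reject strings end in {2}; accept={0,1,3}.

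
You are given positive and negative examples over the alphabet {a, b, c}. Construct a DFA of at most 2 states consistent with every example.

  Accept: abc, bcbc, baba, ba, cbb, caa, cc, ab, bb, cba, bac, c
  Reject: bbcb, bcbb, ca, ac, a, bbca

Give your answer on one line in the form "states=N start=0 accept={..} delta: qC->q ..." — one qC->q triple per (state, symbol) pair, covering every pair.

Grow the machine one transition at a time. Run the examples from 0; the earliest place one falls off (shortest prefix, ties alphabetical) gets sent to the lowest-numbered state that keeps every Accept/Reject pair distinguishable — a pair clashes when both reach the same state with identical unread suffix — and to a fresh state only if none does.
a: 0a undefined. 0a->0: no, c/ac meet in 0 with "c" left. Open state 1: 0a->1.
b: 0b undefined. 0b->0: no, ba/a meet in 1. 0b->1: ok.
c: 0c undefined. 0c->0: ok.
ab: 1b undefined. 1b->0: ok.
ac: 1c undefined. 1c->0: no, abc/bcbb meet in 0. 1c->1: ok.
ba: 1a undefined. 1a->0: ok.
All examples now run through 2 states with every (state, symbol) defined. Accept strings end in {0}, Reject strings end in {1}; accept={0}.

states=2 start=0 accept={0} delta: 0a->1 0b->1 0c->0 1a->0 1b->0 1c->1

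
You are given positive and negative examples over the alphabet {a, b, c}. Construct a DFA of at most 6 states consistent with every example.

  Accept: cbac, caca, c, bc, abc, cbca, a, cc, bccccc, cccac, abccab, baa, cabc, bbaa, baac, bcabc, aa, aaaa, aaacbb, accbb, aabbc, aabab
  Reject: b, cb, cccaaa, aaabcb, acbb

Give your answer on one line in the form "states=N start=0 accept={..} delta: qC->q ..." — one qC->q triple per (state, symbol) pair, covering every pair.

Grow the machine one transition at a time. Run the examples from 0; the earliest place one falls off (shortest prefix, ties alphabetical) gets sent to the lowest-numbered state that keeps every Accept/Reject pair distinguishable — a pair clashes when both reach the same state with identical unread suffix — and to a fresh state only if none does.
a: 0a undefined. 0a->0: no, aaacbb/acbb meet in 0 with "cbb" left. Open state 1: 0a->1.
b: 0b undefined. 0b->0: ok.
c: 0c undefined. 0c->0: no, c/b meet in 0. 0c->1: ok.
aa: 1a undefined. 1a->0: no, caca/b meet in 0. 1a->1: no, aaacbb/acbb meet in 1 with "cbb" left. Open state 2: 1a->2.
ab: 1b undefined. 1b->0: ok.
ac: 1c undefined. 1c->0: no, cbac/b meet in 0. 1c->1: no, aaaa/cccaaa meet in 2 with "aa" left. 1c->2: ok.
aaa: 2a undefined. 2a->0: no, abccab/b meet in 0. 2a->1: no, abccab/b meet in 0. 2a->2: ok.
aab: 2b undefined. 2b->0: no, abccab/b meet in 0. 2b->1: no, c/aaabcb meet in 1. 2b->2: no, cbac/acbb meet in 2. Open state 3: 2b->3.
acc: 2c undefined. 2c->0: no, cbac/cccaaa meet in 2. 2c->1: no, cbac/cccaaa meet in 2. 2c->2: no, cbac/cccaaa meet in 2. 2c->3: ok.
aaba: 3a undefined. 3a->0: no, cbac/cccaaa meet in 2. 3a->1: no, cbac/cccaaa meet in 2. 3a->2: no, cbac/cccaaa meet in 2. 3a->3: no, caca/cccaaa meet in 3. Open state 4: 3a->4.
aabb: 3b undefined. 3b->0: no, aaacbb/b meet in 0. 3b->1: no, c/acbb meet in 1. 3b->2: no, cbac/acbb meet in 2. 3b->3: no, abccab/acbb meet in 3. 3b->4: no, caca/acbb meet in 4. Open state 5: 3b->5.
cabc: 3c undefined. 3c->0: no, cabc/b meet in 0. 3c->1: ok.
aabab: 4b undefined. 4b->0: no, aabab/b meet in 0. 4b->1: ok.
aabbc: 5c undefined. 5c->0: no, aabbc/b meet in 0. 5c->1: ok.
accbb: 5b undefined. 5b->0: no, aaacbb/b meet in 0. 5b->1: ok.
cccaa: 4a undefined. 4a->0: no, c/cccaaa meet in 1. 4a->1: no, cbac/cccaaa meet in 2. 4a->2: no, cbac/cccaaa meet in 2. 4a->3: no, caca/cccaaa meet in 4. 4a->4: no, caca/cccaaa meet in 4. 4a->5: ok.
cccac: 4c undefined. 4c->0: no, cccac/b meet in 0. 4c->1: ok.
cccaaa: 5a undefined. 5a->0: ok.
All examples now run through 6 states with every (state, symbol) defined. Accept strings end in {1,2,3,4}, Reject strings end in {0,5}; accept={1,2,3,4}.

states=6 start=0 accept={1,2,3,4} delta: 0a->1 0b->0 0c->1 1a->2 1b->0 1c->2 2a->2 2b->3 2c->3 3a->4 3b->5 3c->1 4a->5 4b->1 4c->1 5a->0 5b->1 5c->1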